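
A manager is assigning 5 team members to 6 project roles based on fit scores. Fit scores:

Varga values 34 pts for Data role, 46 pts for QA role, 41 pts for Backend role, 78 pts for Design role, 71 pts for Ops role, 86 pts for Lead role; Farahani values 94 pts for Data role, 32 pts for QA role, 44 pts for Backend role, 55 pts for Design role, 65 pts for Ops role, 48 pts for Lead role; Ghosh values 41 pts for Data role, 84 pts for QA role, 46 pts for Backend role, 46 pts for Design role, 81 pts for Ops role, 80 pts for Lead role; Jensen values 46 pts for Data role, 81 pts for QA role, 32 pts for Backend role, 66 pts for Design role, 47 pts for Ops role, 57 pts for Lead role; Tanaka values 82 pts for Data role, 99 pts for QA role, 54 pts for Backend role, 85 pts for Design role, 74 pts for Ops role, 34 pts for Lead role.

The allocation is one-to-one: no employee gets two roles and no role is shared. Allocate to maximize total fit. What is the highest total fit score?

This is a one-to-one assignment (maximum-weight bipartite matching).
Optimal: Varga→Lead role (86 pts), Farahani→Data role (94 pts), Ghosh→Ops role (81 pts), Jensen→QA role (81 pts), Tanaka→Design role (85 pts) — total 86+94+81+81+85 = 427 pts.
Row-greedy (each employee in turn takes its best remaining role) gives 404 pts, worse by 23.
Swapping Ghosh↔Farahani (Ghosh→Data role 41 pts, Farahani→Ops role 65 pts) loses 69.
Checked against all permutations: 427 pts is optimal.

Max total: 427 pts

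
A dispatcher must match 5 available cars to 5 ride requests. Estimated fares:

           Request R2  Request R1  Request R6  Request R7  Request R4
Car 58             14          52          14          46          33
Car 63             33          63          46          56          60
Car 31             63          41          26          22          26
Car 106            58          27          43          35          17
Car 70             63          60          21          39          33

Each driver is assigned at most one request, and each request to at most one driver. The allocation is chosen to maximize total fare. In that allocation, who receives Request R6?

Car 106 receives Request R6.

Optimal: Car 58→Request R7 ($46), Car 63→Request R4 ($60), Car 31→Request R2 ($63), Car 106→Request R6 ($43), Car 70→Request R1 ($60) — total 46+60+63+43+60 = $272.
Column-greedy (each request in turn goes to its best remaining driver) gives $248, worse by 24.
Car 106's own top request is Request R2 ($58), but forcing Car 106→Request R2 and reassigning the rest optimally gives only $250 — worse by 22.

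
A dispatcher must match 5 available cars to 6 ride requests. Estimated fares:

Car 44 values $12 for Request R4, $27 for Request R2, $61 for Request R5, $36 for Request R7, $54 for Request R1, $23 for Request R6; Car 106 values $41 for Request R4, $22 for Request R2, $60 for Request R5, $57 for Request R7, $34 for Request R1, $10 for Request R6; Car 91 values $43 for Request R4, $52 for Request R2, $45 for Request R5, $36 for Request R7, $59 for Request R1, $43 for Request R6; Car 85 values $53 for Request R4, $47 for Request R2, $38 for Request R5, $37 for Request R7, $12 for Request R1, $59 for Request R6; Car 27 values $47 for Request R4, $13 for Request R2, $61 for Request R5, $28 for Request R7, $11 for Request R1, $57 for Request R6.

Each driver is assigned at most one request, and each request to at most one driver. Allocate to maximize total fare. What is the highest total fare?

Optimal: Car 44→Request R5 ($61), Car 106→Request R7 ($57), Car 91→Request R1 ($59), Car 85→Request R4 ($53), Car 27→Request R6 ($57) — total 61+57+59+53+57 = $287.
Column-greedy (each request in turn goes to its best remaining driver) gives $234, worse by 53.
Swapping Car 91↔Car 85 (Car 91→Request R4 $43, Car 85→Request R1 $12) loses 57.

Maximum total: $287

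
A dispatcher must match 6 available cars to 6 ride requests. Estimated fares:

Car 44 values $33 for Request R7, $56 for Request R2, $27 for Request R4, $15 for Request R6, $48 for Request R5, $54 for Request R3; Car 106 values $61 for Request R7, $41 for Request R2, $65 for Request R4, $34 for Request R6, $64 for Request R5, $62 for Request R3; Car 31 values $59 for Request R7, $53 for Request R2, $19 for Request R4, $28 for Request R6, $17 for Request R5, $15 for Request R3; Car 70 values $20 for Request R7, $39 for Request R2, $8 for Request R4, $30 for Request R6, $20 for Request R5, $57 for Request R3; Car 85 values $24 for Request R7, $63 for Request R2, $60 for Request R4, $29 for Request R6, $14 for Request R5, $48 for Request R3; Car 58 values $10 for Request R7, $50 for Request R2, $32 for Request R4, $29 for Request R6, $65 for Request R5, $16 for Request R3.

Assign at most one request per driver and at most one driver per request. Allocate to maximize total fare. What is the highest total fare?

Maximum total: $336

Treat this as an assignment problem: match each driver to one request.
Optimal: Car 44→Request R3 ($54), Car 106→Request R4 ($65), Car 31→Request R7 ($59), Car 70→Request R6 ($30), Car 85→Request R2 ($63), Car 58→Request R5 ($65) — total 54+65+59+30+63+65 = $336.
Max-entry greedy (repeatedly take the single best remaining cell) gives $324, worse by 12.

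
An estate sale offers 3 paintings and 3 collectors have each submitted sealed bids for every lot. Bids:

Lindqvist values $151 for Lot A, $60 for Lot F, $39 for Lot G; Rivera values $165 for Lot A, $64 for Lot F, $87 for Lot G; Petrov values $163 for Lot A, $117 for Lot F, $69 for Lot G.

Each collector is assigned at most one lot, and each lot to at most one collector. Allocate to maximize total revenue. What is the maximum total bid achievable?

Max total: $355

Optimal: Lindqvist→Lot A ($151), Rivera→Lot G ($87), Petrov→Lot F ($117) — total 151+87+117 = $355.
Max-entry greedy (repeatedly take the single best remaining cell) gives $321, worse by 34.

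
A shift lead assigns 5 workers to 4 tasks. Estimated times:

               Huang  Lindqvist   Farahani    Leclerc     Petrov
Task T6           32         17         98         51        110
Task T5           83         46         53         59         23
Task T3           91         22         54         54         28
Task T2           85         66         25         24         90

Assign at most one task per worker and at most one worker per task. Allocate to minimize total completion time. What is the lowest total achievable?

Optimal: Huang→Task T6 (32 min), Petrov→Task T5 (23 min), Lindqvist→Task T3 (22 min), Leclerc→Task T2 (24 min) — total 32+23+22+24 = 101 min.
Row-greedy (each worker in turn takes its cheapest remaining task) gives 138 min, worse by 37.
Next-best assignment: Huang→Task T6, Petrov→Task T5, Lindqvist→Task T3, Farahani→Task T2 = 102 min.
Every other assignment is strictly worse.

Min total: 101 min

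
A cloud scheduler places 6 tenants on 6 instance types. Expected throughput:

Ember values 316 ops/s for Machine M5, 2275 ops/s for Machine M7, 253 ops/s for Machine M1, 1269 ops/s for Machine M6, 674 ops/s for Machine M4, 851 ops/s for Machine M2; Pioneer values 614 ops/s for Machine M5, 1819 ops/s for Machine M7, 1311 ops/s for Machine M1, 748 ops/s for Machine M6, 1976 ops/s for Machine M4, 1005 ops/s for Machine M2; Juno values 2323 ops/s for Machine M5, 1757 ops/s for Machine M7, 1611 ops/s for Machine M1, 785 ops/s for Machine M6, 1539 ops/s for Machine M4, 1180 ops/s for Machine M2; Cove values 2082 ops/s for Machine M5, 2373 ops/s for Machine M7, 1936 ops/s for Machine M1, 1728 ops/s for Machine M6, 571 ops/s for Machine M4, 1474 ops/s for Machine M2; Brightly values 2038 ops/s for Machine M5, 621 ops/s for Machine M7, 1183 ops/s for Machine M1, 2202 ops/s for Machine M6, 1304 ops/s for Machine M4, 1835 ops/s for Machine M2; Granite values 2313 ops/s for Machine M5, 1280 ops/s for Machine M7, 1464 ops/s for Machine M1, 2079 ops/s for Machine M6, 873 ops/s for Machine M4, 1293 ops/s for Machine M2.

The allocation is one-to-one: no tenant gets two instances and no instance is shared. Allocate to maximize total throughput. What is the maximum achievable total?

Optimal: Ember→Machine M7 (2275 ops/s), Pioneer→Machine M4 (1976 ops/s), Juno→Machine M5 (2323 ops/s), Cove→Machine M1 (1936 ops/s), Brightly→Machine M2 (1835 ops/s), Granite→Machine M6 (2079 ops/s) — total 2275+1976+2323+1936+1835+2079 = 12424 ops/s.
Row-greedy (each tenant in turn takes its best remaining instance) gives 12005 ops/s, worse by 419.
Next-best assignment: Ember→Machine M7, Pioneer→Machine M4, Juno→Machine M5, Cove→Machine M1, Brightly→Machine M6, Granite→Machine M2 = 12005 ops/s.
Swapping Juno↔Pioneer (Juno→Machine M4 1539 ops/s, Pioneer→Machine M5 614 ops/s) loses 2146.

Max total: 12424 ops/s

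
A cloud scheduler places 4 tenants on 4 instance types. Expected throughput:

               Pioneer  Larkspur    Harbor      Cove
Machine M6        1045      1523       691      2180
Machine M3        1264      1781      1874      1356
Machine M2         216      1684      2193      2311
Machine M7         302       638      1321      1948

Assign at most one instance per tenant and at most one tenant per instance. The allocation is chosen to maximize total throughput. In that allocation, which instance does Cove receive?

Cove receives Machine M7.

This is the linear assignment problem.
Optimal: Pioneer→Machine M6 (1045 ops/s), Larkspur→Machine M3 (1781 ops/s), Harbor→Machine M2 (2193 ops/s), Cove→Machine M7 (1948 ops/s) — total 1045+1781+2193+1948 = 6967 ops/s.
Column-greedy (each instance in turn goes to its best remaining tenant) gives 6040 ops/s, worse by 927.
Checked against all permutations: 6967 ops/s is optimal.
Cove's own top instance is Machine M2 (2311 ops/s), but forcing Cove→Machine M2 and reassigning the rest optimally gives only 6458 ops/s — worse by 509.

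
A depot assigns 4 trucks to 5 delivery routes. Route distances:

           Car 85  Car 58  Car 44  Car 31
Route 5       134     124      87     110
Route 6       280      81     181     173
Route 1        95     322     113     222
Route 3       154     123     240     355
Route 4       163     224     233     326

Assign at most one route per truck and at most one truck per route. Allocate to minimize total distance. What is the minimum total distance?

Treat this as an assignment problem: match each truck to one route.
Optimal: Car 85→Route 3 (154 km), Car 58→Route 6 (81 km), Car 44→Route 1 (113 km), Car 31→Route 5 (110 km) — total 154+81+113+110 = 458 km.
Row-greedy (each truck in turn takes its cheapest remaining route) gives 589 km, worse by 131.
Checked against all permutations: 458 km is optimal.

Minimum total: 458 km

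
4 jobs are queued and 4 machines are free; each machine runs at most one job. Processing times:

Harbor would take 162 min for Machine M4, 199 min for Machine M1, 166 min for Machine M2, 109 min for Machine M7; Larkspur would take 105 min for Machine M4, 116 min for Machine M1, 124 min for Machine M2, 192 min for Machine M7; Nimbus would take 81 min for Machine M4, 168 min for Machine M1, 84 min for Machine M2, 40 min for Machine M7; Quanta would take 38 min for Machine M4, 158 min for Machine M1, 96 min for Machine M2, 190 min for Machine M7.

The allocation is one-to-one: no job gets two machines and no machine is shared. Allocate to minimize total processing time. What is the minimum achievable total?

Min total: 347 min

This is a one-to-one assignment (minimum-cost bipartite matching).
Optimal: Harbor→Machine M7 (109 min), Larkspur→Machine M1 (116 min), Nimbus→Machine M2 (84 min), Quanta→Machine M4 (38 min) — total 109+116+84+38 = 347 min.
Min-entry greedy (repeatedly take the single cheapest remaining cell) gives 360 min, worse by 13.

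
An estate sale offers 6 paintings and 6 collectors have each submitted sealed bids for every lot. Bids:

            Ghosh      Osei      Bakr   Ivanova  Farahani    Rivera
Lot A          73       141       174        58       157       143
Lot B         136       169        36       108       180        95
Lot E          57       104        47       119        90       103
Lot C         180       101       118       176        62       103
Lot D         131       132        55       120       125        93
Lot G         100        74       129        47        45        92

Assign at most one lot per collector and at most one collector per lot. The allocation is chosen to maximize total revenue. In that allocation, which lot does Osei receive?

Osei receives Lot D.

Optimal: Ghosh→Lot C ($180), Osei→Lot D ($132), Bakr→Lot G ($129), Ivanova→Lot E ($119), Farahani→Lot B ($180), Rivera→Lot A ($143) — total 180+132+129+119+180+143 = $883.
Column-greedy (each lot in turn goes to its best remaining collector) gives $877, worse by 6.
Next-best assignment: Ghosh→Lot C, Osei→Lot D, Bakr→Lot A, Ivanova→Lot E, Farahani→Lot B, Rivera→Lot G = $877.
No other one-to-one assignment exceeds $883.
Osei's own top lot is Lot B ($169), but forcing Osei→Lot B and reassigning the rest optimally gives only $865 — worse by 18.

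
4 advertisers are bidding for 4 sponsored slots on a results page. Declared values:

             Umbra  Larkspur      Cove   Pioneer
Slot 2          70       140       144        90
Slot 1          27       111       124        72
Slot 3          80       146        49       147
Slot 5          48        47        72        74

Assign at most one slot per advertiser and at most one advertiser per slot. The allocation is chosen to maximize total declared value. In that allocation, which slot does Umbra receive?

Optimal: Umbra→Slot 5 ($48), Larkspur→Slot 2 ($140), Cove→Slot 1 ($124), Pioneer→Slot 3 ($147) — total 48+140+124+147 = $459.
Column-greedy (each slot in turn goes to its best remaining advertiser) gives $450, worse by 9.
Checked against all permutations: $459 is optimal.
Umbra's own top slot is Slot 3 ($80), but forcing Umbra→Slot 3 and reassigning the rest optimally gives only $418 — worse by 41.

Umbra receives Slot 5.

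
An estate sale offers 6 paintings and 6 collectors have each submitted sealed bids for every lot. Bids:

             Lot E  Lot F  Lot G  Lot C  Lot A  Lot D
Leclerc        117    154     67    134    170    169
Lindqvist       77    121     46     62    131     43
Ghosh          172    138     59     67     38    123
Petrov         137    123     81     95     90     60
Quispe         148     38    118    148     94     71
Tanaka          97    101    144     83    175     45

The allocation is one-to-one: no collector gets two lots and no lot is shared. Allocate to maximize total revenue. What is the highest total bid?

Max total: $887

This is the linear assignment problem.
Optimal: Leclerc→Lot D ($169), Lindqvist→Lot A ($131), Ghosh→Lot E ($172), Petrov→Lot F ($123), Quispe→Lot C ($148), Tanaka→Lot G ($144) — total 169+131+172+123+148+144 = $887.
Max-entry greedy (repeatedly take the single best remaining cell) gives $833, worse by 54.
Next-best assignment: Leclerc→Lot D, Lindqvist→Lot A, Ghosh→Lot F, Petrov→Lot E, Quispe→Lot C, Tanaka→Lot G = $867.
Swapping Leclerc↔Petrov (Leclerc→Lot F $154, Petrov→Lot D $60) loses 78.
Checked against all permutations: $887 is optimal.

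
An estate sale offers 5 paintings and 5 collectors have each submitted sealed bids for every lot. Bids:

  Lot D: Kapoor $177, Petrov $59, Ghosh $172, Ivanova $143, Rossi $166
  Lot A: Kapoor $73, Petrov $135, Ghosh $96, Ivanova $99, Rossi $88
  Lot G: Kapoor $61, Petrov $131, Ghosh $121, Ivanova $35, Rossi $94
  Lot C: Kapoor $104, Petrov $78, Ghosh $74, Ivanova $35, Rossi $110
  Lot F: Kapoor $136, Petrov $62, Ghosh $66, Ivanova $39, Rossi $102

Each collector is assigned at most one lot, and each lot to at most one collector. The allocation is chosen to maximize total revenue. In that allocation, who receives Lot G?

Petrov receives Lot G.

Optimal: Kapoor→Lot F ($136), Petrov→Lot G ($131), Ghosh→Lot D ($172), Ivanova→Lot A ($99), Rossi→Lot C ($110) — total 136+131+172+99+110 = $648.
Row-greedy (each collector in turn takes its best remaining lot) gives $582, worse by 66.
Every other assignment is strictly worse.
Petrov's own top lot is Lot A ($135), but forcing Petrov→Lot A and reassigning the rest optimally gives only $645 — worse by 3.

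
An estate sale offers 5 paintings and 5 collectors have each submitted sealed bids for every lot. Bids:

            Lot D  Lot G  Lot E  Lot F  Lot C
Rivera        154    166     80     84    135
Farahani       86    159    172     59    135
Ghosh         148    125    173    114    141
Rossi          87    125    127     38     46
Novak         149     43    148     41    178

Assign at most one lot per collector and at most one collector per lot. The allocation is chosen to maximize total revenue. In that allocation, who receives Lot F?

Optimal: Rivera→Lot D ($154), Farahani→Lot E ($172), Ghosh→Lot F ($114), Rossi→Lot G ($125), Novak→Lot C ($178) — total 154+172+114+125+178 = $743.
Row-greedy (each collector in turn takes its best remaining lot) gives $573, worse by 170.
Ghosh's own top lot is Lot E ($173), but forcing Ghosh→Lot E and reassigning the rest optimally gives only $702 — worse by 41.

Ghosh receives Lot F.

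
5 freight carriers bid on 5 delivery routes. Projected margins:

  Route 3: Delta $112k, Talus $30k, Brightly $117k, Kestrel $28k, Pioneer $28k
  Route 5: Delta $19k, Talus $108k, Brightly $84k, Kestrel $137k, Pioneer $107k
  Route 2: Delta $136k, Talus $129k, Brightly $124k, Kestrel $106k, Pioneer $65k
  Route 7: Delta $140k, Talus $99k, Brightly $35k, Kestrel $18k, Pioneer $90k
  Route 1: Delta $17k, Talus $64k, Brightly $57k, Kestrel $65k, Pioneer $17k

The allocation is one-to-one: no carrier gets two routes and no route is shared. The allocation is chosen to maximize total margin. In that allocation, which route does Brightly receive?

Brightly receives Route 3.

This is a one-to-one assignment (maximum-weight bipartite matching).
Optimal: Delta→Route 7 ($140k), Talus→Route 2 ($129k), Brightly→Route 3 ($117k), Kestrel→Route 1 ($65k), Pioneer→Route 5 ($107k) — total 140+129+117+65+107 = $558k.
Max-entry greedy (repeatedly take the single best remaining cell) gives $540k, worse by 18.
Next-best assignment: Delta→Route 2, Talus→Route 1, Brightly→Route 3, Kestrel→Route 5, Pioneer→Route 7 = $544k.
Checked against all permutations: $558k is optimal.
Brightly's own top route is Route 2 ($124k), but forcing Brightly→Route 2 and reassigning the rest optimally gives only $527k — worse by 31.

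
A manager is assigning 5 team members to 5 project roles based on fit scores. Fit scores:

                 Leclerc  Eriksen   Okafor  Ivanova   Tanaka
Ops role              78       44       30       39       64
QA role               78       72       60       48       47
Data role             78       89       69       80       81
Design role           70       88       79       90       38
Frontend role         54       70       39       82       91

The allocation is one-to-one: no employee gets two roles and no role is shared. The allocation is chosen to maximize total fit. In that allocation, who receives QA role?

This is the linear assignment problem.
Optimal: Leclerc→Ops role (78 pts), Eriksen→Data role (89 pts), Okafor→QA role (60 pts), Ivanova→Design role (90 pts), Tanaka→Frontend role (91 pts) — total 78+89+60+90+91 = 408 pts.
Row-greedy (each employee in turn takes its best remaining role) gives 375 pts, worse by 33.
No other one-to-one assignment exceeds 408 pts.
Okafor's own top role is Design role (79 pts), but forcing Okafor→Design role and reassigning the rest optimally gives only 400 pts — worse by 8.

Okafor receives QA role.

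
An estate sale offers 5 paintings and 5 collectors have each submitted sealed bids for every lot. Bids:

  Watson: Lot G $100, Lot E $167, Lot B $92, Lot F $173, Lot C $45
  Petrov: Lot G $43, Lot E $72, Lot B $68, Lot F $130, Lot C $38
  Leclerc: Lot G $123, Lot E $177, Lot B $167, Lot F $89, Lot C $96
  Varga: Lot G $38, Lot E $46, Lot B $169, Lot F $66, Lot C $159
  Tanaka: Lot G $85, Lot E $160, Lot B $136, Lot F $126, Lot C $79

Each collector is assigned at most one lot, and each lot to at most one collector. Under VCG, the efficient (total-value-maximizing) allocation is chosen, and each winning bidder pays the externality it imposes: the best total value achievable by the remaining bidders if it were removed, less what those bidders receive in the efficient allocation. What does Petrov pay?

Efficient allocation: Watson→Lot G ($100), Petrov→Lot F ($130), Leclerc→Lot B ($167), Varga→Lot C ($159), Tanaka→Lot E ($160); total welfare W = $716.
Petrov receives Lot F at value $130, so the others get W − 130 = $586.
Without Petrov: best allocation of the remaining 4 bidders over all 5 lots is Watson→Lot F ($173), Leclerc→Lot B ($167), Varga→Lot C ($159), Tanaka→Lot E ($160), total $659.
VCG payment = (others' best without Petrov) − (others' welfare with Petrov) = 659 − 586 = $73.

Petrov pays $73.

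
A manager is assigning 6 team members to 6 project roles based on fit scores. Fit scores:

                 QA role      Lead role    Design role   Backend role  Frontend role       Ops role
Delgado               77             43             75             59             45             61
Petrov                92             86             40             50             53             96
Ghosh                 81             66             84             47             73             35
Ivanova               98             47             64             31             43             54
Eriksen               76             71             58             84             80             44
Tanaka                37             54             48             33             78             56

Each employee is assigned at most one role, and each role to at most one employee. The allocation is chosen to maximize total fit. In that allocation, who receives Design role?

Delgado receives Design role.

This is a one-to-one assignment (maximum-weight bipartite matching).
Optimal: Delgado→Design role (75 pts), Petrov→Ops role (96 pts), Ghosh→Lead role (66 pts), Ivanova→QA role (98 pts), Eriksen→Backend role (84 pts), Tanaka→Frontend role (78 pts) — total 75+96+66+98+84+78 = 497 pts.
Max-entry greedy (repeatedly take the single best remaining cell) gives 483 pts, worse by 14.
Swapping Tanaka↔Ivanova (Tanaka→QA role 37 pts, Ivanova→Frontend role 43 pts) loses 96.
Delgado's own top role is QA role (77 pts), but forcing Delgado→QA role and reassigning the rest optimally gives only 466 pts — worse by 31.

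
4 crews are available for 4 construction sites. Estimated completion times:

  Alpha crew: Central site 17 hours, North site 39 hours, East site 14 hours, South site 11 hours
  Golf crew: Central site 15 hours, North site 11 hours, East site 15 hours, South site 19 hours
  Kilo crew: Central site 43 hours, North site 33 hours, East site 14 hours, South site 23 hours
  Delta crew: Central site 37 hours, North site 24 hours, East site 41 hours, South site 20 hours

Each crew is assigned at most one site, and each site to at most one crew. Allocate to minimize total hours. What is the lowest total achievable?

Min total: 62 hours

Optimal: Alpha crew→Central site (17 hours), Golf crew→North site (11 hours), Kilo crew→East site (14 hours), Delta crew→South site (20 hours) — total 17+11+14+20 = 62 hours.
Min-entry greedy (repeatedly take the single cheapest remaining cell) gives 73 hours, worse by 11.
Every other assignment is strictly worse.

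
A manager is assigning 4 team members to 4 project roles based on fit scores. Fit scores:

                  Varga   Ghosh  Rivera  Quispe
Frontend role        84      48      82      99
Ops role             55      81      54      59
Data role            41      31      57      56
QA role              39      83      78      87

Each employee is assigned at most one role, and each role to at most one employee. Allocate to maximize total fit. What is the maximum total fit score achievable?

Max total: 309 pts

Optimal: Varga→Frontend role (84 pts), Ghosh→Ops role (81 pts), Rivera→Data role (57 pts), Quispe→QA role (87 pts) — total 84+81+57+87 = 309 pts.
Column-greedy (each role in turn goes to its best remaining employee) gives 276 pts, worse by 33.
Next-best assignment: Varga→Frontend role, Ghosh→Ops role, Rivera→QA role, Quispe→Data role = 299 pts.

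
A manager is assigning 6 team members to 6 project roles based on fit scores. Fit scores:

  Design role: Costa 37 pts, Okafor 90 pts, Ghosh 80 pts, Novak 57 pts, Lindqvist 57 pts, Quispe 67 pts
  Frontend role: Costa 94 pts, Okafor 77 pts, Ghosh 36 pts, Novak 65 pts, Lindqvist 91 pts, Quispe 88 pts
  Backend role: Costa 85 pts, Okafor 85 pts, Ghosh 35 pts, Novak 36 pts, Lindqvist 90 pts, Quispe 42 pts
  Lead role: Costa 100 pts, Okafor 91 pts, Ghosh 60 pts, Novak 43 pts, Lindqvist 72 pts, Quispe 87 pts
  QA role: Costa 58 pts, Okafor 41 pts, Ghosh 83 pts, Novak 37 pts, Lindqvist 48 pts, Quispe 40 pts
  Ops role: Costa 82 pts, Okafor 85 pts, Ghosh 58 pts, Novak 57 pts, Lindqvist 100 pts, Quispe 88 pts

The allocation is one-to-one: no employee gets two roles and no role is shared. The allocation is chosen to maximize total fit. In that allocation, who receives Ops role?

This is a one-to-one assignment (maximum-weight bipartite matching).
Optimal: Costa→Lead role (100 pts), Okafor→Design role (90 pts), Ghosh→QA role (83 pts), Novak→Frontend role (65 pts), Lindqvist→Backend role (90 pts), Quispe→Ops role (88 pts) — total 100+90+83+65+90+88 = 516 pts.
Row-greedy (each employee in turn takes its best remaining role) gives 480 pts, worse by 36.
Next-best assignment: Costa→Lead role, Okafor→Backend role, Ghosh→QA role, Novak→Design role, Lindqvist→Ops role, Quispe→Frontend role = 513 pts.
Quispe's own top role is Frontend role (88 pts), but forcing Quispe→Frontend role and reassigning the rest optimally gives only 513 pts — worse by 3.

Quispe receives Ops role.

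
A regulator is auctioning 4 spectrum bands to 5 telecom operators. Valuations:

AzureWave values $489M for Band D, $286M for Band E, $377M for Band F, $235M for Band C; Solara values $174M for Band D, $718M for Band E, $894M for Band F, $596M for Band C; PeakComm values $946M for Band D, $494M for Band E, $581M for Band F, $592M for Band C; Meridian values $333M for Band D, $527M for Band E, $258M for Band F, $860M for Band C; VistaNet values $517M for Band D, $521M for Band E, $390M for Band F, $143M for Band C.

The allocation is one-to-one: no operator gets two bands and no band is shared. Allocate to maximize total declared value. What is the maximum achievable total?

Optimal: PeakComm→Band D ($946M), VistaNet→Band E ($521M), Solara→Band F ($894M), Meridian→Band C ($860M) — total 946+521+894+860 = $3221M.
Column-greedy (each band in turn goes to its best remaining operator) gives $2914M, worse by 307.
Swapping Solara↔Meridian (Solara→Band C $596M, Meridian→Band F $258M) loses 900.

Max total: $3221M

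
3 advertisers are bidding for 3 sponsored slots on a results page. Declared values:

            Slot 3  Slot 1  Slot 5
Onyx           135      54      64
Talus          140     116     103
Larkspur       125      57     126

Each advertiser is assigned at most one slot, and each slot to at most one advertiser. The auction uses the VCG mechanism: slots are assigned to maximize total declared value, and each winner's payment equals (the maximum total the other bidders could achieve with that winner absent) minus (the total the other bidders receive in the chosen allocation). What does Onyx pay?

Efficient allocation: Onyx→Slot 3 ($135), Talus→Slot 1 ($116), Larkspur→Slot 5 ($126); total welfare W = $377.
Onyx receives Slot 3 at value $135, so the others get W − 135 = $242.
Without Onyx: best allocation of the remaining 2 bidders over all 3 slots is Talus→Slot 3 ($140), Larkspur→Slot 5 ($126), total $266.
VCG payment = (others' best without Onyx) − (others' welfare with Onyx) = 266 − 242 = $24.

Onyx pays $24.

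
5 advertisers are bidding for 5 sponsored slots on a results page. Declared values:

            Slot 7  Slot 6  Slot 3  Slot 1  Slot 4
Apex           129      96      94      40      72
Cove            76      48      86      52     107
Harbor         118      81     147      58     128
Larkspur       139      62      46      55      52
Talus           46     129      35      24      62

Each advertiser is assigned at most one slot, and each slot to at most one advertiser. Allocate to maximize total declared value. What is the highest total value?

Optimal: Apex→Slot 7 ($129), Cove→Slot 4 ($107), Harbor→Slot 3 ($147), Larkspur→Slot 1 ($55), Talus→Slot 6 ($129) — total 129+107+147+55+129 = $567.
Max-entry greedy (repeatedly take the single best remaining cell) gives $562, worse by 5.
No other one-to-one assignment exceeds $567.

Max total: $567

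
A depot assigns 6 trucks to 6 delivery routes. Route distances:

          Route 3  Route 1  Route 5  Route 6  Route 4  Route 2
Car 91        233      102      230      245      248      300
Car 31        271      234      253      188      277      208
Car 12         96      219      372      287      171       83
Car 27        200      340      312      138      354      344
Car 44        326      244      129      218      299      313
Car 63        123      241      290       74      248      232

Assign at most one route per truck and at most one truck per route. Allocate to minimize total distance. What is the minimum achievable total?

Minimum total: 852 km

Treat this as an assignment problem: match each truck to one route.
Optimal: Car 91→Route 1 (102 km), Car 31→Route 4 (277 km), Car 12→Route 2 (83 km), Car 27→Route 6 (138 km), Car 44→Route 5 (129 km), Car 63→Route 3 (123 km) — total 102+277+83+138+129+123 = 852 km.
Min-entry greedy (repeatedly take the single cheapest remaining cell) gives 865 km, worse by 13.
Checked against all permutations: 852 km is optimal.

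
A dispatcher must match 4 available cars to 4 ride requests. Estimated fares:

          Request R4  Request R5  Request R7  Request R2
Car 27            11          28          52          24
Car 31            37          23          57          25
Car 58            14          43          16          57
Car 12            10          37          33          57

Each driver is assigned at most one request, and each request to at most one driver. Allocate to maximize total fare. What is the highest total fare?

Treat this as an assignment problem: match each driver to one request.
Optimal: Car 27→Request R7 ($52), Car 31→Request R4 ($37), Car 58→Request R5 ($43), Car 12→Request R2 ($57) — total 52+37+43+57 = $189.
Next-best assignment: Car 27→Request R7, Car 31→Request R4, Car 58→Request R2, Car 12→Request R5 = $183.
Swapping Car 27↔Car 31 (Car 27→Request R4 $11, Car 31→Request R7 $57) loses 21.
No other one-to-one assignment exceeds $189.

Max total: $189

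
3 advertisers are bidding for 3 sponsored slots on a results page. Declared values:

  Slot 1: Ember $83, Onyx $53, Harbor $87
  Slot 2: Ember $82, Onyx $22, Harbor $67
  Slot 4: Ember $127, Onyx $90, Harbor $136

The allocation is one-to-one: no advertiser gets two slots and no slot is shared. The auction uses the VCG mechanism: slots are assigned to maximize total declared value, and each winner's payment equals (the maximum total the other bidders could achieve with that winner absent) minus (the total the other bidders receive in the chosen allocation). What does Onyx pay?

Efficient allocation: Ember→Slot 2 ($82), Onyx→Slot 1 ($53), Harbor→Slot 4 ($136); total welfare W = $271.
Onyx receives Slot 1 at value $53, so the others get W − 53 = $218.
Without Onyx: best allocation of the remaining 2 bidders over all 3 slots is Ember→Slot 1 ($83), Harbor→Slot 4 ($136), total $219.
VCG payment = (others' best without Onyx) − (others' welfare with Onyx) = 219 − 218 = $1.

Onyx pays $1.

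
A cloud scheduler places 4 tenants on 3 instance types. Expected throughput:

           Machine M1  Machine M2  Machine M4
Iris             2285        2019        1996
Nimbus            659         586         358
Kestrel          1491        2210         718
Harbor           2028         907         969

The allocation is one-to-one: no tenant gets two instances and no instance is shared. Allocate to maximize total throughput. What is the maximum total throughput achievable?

This is the linear assignment problem.
Optimal: Harbor→Machine M1 (2028 ops/s), Kestrel→Machine M2 (2210 ops/s), Iris→Machine M4 (1996 ops/s) — total 2028+2210+1996 = 6234 ops/s.
Row-greedy (each tenant in turn takes its best remaining instance) gives 3589 ops/s, worse by 2645.
Next-best assignment: Iris→Machine M1, Kestrel→Machine M2, Harbor→Machine M4 = 5464 ops/s.
Every other assignment is strictly worse.

Maximum total: 6234 ops/s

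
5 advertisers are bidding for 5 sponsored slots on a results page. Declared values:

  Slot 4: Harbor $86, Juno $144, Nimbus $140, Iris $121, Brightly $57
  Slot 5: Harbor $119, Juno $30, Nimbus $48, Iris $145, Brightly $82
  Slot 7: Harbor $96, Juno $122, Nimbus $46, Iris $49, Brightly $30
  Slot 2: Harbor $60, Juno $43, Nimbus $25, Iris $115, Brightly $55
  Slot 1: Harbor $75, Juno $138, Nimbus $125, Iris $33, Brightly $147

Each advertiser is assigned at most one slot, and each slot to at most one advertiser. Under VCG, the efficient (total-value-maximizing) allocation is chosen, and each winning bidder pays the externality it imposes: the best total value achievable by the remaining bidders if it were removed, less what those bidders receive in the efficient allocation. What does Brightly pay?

Efficient allocation: Harbor→Slot 5 ($119), Juno→Slot 7 ($122), Nimbus→Slot 4 ($140), Iris→Slot 2 ($115), Brightly→Slot 1 ($147); total welfare W = $643.
Brightly receives Slot 1 at value $147, so the others get W − 147 = $496.
Without Brightly: best allocation of the remaining 4 bidders over all 5 slots is Harbor→Slot 7 ($96), Juno→Slot 1 ($138), Nimbus→Slot 4 ($140), Iris→Slot 5 ($145), total $519.
VCG payment = (others' best without Brightly) − (others' welfare with Brightly) = 519 − 496 = $23.

Brightly pays $23.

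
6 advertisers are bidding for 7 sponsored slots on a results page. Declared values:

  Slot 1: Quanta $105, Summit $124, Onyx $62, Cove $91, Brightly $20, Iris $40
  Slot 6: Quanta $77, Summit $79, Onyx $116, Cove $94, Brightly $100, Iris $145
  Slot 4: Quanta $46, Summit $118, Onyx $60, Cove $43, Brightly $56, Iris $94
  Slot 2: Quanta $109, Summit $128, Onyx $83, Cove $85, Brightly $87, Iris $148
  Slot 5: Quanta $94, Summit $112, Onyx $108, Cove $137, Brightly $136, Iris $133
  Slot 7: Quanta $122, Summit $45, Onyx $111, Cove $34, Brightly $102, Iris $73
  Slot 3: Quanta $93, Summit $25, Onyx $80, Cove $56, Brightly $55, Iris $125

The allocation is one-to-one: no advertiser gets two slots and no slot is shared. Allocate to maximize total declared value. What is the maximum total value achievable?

Max total: $731

Optimal: Quanta→Slot 7 ($122), Summit→Slot 4 ($118), Onyx→Slot 6 ($116), Cove→Slot 1 ($91), Brightly→Slot 5 ($136), Iris→Slot 2 ($148) — total 122+118+116+91+136+148 = $731.
Column-greedy (each slot in turn goes to its best remaining advertiser) gives $677, worse by 54.
Next-best assignment: Quanta→Slot 1, Summit→Slot 4, Onyx→Slot 6, Cove→Slot 5, Brightly→Slot 7, Iris→Slot 2 = $726.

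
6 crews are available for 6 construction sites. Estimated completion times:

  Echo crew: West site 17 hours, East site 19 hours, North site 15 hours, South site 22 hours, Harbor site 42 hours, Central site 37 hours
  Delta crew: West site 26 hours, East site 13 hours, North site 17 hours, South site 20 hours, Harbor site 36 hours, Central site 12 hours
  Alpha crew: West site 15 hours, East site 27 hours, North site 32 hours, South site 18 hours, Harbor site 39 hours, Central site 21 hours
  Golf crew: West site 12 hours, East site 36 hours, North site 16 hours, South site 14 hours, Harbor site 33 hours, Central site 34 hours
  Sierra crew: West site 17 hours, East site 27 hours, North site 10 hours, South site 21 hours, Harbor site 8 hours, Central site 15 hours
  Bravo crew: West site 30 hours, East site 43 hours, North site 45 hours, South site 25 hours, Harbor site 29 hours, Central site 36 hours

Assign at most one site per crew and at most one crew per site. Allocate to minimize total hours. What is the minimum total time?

Min total: 94 hours

Treat this as an assignment problem: match each crew to one site.
Optimal: Echo crew→North site (15 hours), Delta crew→East site (13 hours), Alpha crew→Central site (21 hours), Golf crew→West site (12 hours), Sierra crew→Harbor site (8 hours), Bravo crew→South site (25 hours) — total 15+13+21+12+8+25 = 94 hours.
Next-best assignment: Echo crew→East site, Delta crew→Central site, Alpha crew→West site, Golf crew→North site, Sierra crew→Harbor site, Bravo crew→South site = 95 hours.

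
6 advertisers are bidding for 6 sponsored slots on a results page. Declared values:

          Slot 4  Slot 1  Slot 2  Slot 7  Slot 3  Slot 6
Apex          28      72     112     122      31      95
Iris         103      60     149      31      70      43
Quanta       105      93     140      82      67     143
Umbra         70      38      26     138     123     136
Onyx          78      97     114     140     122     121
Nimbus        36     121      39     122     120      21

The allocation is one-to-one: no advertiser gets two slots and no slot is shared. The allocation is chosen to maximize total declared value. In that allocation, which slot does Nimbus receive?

Nimbus receives Slot 1.

Optimal: Apex→Slot 7 ($122), Iris→Slot 2 ($149), Quanta→Slot 4 ($105), Umbra→Slot 6 ($136), Onyx→Slot 3 ($122), Nimbus→Slot 1 ($121) — total 122+149+105+136+122+121 = $755.
Column-greedy (each slot in turn goes to its best remaining advertiser) gives $733, worse by 22.
Next-best assignment: Apex→Slot 7, Iris→Slot 4, Quanta→Slot 2, Umbra→Slot 6, Onyx→Slot 3, Nimbus→Slot 1 = $744.
Every other assignment is strictly worse.
Nimbus's own top slot is Slot 7 ($122), but forcing Nimbus→Slot 7 and reassigning the rest optimally gives only $706 — worse by 49.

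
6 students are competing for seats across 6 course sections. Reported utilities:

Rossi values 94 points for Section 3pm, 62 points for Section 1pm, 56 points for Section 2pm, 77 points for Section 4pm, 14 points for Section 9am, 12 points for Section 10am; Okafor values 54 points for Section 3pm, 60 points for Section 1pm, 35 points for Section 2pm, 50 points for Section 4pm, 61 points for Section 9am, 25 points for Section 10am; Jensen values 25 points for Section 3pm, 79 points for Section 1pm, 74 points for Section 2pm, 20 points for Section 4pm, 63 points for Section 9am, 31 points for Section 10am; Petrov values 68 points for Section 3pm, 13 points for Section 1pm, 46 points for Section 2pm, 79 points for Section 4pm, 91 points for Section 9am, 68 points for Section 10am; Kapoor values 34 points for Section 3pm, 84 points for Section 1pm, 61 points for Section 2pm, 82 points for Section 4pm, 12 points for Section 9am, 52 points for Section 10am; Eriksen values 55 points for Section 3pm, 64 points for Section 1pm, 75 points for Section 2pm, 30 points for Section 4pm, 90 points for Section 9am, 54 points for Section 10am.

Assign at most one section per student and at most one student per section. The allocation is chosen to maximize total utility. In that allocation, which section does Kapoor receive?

Optimal: Rossi→Section 3pm (94 points), Okafor→Section 1pm (60 points), Jensen→Section 2pm (74 points), Petrov→Section 10am (68 points), Kapoor→Section 4pm (82 points), Eriksen→Section 9am (90 points) — total 94+60+74+68+82+90 = 468 points.
Next-best assignment: Rossi→Section 3pm, Okafor→Section 4pm, Jensen→Section 2pm, Petrov→Section 10am, Kapoor→Section 1pm, Eriksen→Section 9am = 460 points.
Checked against all permutations: 468 points is optimal.
Kapoor's own top section is Section 1pm (84 points), but forcing Kapoor→Section 1pm and reassigning the rest optimally gives only 460 points — worse by 8.

Kapoor receives Section 4pm.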